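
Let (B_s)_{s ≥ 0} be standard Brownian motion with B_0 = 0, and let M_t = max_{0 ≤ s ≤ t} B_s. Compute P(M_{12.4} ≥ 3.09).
P(M_{12.4} ≥ 3.09) = 2·P(B_{12.4} ≥ 3.09) = 2(1 − Φ(3.09/√12.4)) ≈ 0.3802

By the reflection principle for Brownian motion, P(M_t ≥ a) = 2 · P(B_t ≥ a) for a ≥ 0. Since B_t ~ N(0, t), P(B_t ≥ 3.09) = 1 − Φ(3.09/√t) = 1 − Φ(3.09/√12.4) = 1 − Φ(0.8775). So
  P(M_{12.4} ≥ 3.09) = 2(1 − Φ(0.8775)) ≈ 0.3802.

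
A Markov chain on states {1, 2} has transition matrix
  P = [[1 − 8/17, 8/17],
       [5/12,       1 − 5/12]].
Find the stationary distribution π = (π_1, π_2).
π_1 = 85/181, π_2 = 96/181

Solve πP = π with π_1 + π_2 = 1. From πP = π: π_1 · (1 − 8/17) + π_2 · 5/12 = π_1 ⇒ π_2 · 5/12 = π_1 · 8/17 ⇒ π_2/π_1 = (8/17)/(5/12) = 96/85. Together with π_1 + π_2 = 1:
  π_1 = (5/12)/(8/17 + 5/12) = (5/12)/(181/204) = 85/181,
  π_2 = (8/17)/(8/17 + 5/12) = (8/17)/(181/204) = 96/181.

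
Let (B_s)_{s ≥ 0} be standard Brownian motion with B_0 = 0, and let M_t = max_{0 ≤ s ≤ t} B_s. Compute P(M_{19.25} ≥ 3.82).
P(M_{19.25} ≥ 3.82) = 2·P(B_{19.25} ≥ 3.82) = 2(1 − Φ(3.82/√19.25)) ≈ 0.3839

By the reflection principle for Brownian motion, P(M_t ≥ a) = 2 · P(B_t ≥ a) for a ≥ 0. Since B_t ~ N(0, t), P(B_t ≥ 3.82) = 1 − Φ(3.82/√t) = 1 − Φ(3.82/√19.25) = 1 − Φ(0.8707). So
  P(M_{19.25} ≥ 3.82) = 2(1 − Φ(0.8707)) ≈ 0.3839.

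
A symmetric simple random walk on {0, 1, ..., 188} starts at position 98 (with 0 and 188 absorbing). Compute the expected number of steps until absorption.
E[τ | X_0 = 98] = 8820

Let v_k = E[τ | X_0 = k]. Boundary: v_0 = v_188 = 0. Recurrence: v_k = 1 + (v_{k-1} + v_{k+1})/2 for 1 ≤ k ≤ 187. The particular solution to v_k − (v_{k-1} + v_{k+1})/2 = 1 is v_k = −k^2. Adding homogeneous solution A + B k and matching boundaries gives v_k = k (188 − k). Substituting k = 98: v_98 = 98 · 90 = 8820.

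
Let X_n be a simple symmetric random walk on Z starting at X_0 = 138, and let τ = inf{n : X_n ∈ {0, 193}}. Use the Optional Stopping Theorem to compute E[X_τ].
E[X_τ] = 138

X_n is a martingale and τ is a bounded-mean stopping time (indeed τ is finite a.s. with bounded expectation since the walk is in a bounded region). By the OST, E[X_τ] = E[X_0] = 138. Equivalently: E[X_τ] = 193 · P(hit 193 first) + 0 · P(hit 0 first) = 193 · (138/193) = 138.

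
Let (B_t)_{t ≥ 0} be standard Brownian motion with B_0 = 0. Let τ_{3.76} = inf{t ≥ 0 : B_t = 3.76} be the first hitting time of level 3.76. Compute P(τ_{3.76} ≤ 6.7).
P(τ_{3.76} ≤ 6.7) = 2(1 − Φ(3.76/√6.7)) = 2(1 − Φ(1.4526)) ≈ 0.1463

By the reflection principle for standard BM, P(τ_b ≤ t) = 2 · P(B_t ≥ b). Since B_t ~ N(0, t), P(B_t ≥ 3.76) = 1 − Φ(3.76/√t) = 1 − Φ(3.76/√6.7) = 1 − Φ(1.4526) ≈ 0.07317. Doubling: P(τ_{3.76} ≤ 6.7) ≈ 2 · 0.07317 = 0.14634 ≈ 0.1463.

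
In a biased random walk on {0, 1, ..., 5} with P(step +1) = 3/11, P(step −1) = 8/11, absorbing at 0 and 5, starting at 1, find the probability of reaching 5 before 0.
P(hit 5 before 0) = (1 − (8/3)^1) / (1 − (8/3)^5) = 81/6505

Let u_k denote P(reach 5 before 0 | start at k). Boundary: u_0 = 0, u_5 = 1. Recurrence: u_k = 3/11·u_{k+1} + 8/11·u_{k-1} for 1 ≤ k ≤ 4. Try u_k = A + B·r^k with r = q/p = (8/11)/(3/11) = 8/3. Substitution satisfies the recurrence; boundary conditions give:
  u_k = (1 − r^k) / (1 − r^N) = (1 − (8/3)^1) / (1 − (8/3)^5) = 81/6505.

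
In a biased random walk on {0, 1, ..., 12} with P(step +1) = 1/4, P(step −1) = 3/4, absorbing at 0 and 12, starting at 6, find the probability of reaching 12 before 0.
P(hit 12 before 0) = (1 − (3)^6) / (1 − (3)^12) = 1/730

Let u_k denote P(reach 12 before 0 | start at k). Boundary: u_0 = 0, u_12 = 1. Recurrence: u_k = 1/4·u_{k+1} + 3/4·u_{k-1} for 1 ≤ k ≤ 11. Try u_k = A + B·r^k with r = q/p = (3/4)/(1/4) = 3. Substitution satisfies the recurrence; boundary conditions give:
  u_k = (1 − r^k) / (1 − r^N) = (1 − (3)^6) / (1 − (3)^12) = 1/730.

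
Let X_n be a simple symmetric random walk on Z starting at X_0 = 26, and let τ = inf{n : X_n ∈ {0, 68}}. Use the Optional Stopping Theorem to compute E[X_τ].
E[X_τ] = 26

X_n is a martingale and τ is a bounded-mean stopping time (indeed τ is finite a.s. with bounded expectation since the walk is in a bounded region). By the OST, E[X_τ] = E[X_0] = 26. Equivalently: E[X_τ] = 68 · P(hit 68 first) + 0 · P(hit 0 first) = 68 · (26/68) = 26.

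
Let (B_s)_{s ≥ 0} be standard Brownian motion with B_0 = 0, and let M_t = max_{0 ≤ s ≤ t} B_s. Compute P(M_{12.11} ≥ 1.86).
P(M_{12.11} ≥ 1.86) = 2·P(B_{12.11} ≥ 1.86) = 2(1 − Φ(1.86/√12.11)) ≈ 0.5930

By the reflection principle for Brownian motion, P(M_t ≥ a) = 2 · P(B_t ≥ a) for a ≥ 0. Since B_t ~ N(0, t), P(B_t ≥ 1.86) = 1 − Φ(1.86/√t) = 1 − Φ(1.86/√12.11) = 1 − Φ(0.5345). So
  P(M_{12.11} ≥ 1.86) = 2(1 − Φ(0.5345)) ≈ 0.5930.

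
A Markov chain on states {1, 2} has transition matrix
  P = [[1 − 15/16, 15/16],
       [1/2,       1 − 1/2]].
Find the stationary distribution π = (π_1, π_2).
π_1 = 8/23, π_2 = 15/23

Solve πP = π with π_1 + π_2 = 1. From πP = π: π_1 · (1 − 15/16) + π_2 · 1/2 = π_1 ⇒ π_2 · 1/2 = π_1 · 15/16 ⇒ π_2/π_1 = (15/16)/(1/2) = 15/8. Together with π_1 + π_2 = 1:
  π_1 = (1/2)/(15/16 + 1/2) = (1/2)/(23/16) = 8/23,
  π_2 = (15/16)/(15/16 + 1/2) = (15/16)/(23/16) = 15/23.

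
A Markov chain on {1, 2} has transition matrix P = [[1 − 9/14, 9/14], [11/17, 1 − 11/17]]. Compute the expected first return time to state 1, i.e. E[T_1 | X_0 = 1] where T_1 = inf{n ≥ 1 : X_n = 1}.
E[T_1 | X_0 = 1] = 1/π_1 = 307/154

For an irreducible recurrent Markov chain with stationary distribution π, E[T_i | X_0 = i] = 1/π_i (Kac's formula). Here π_1 = (11/17)/(9/14 + 11/17) = (11/17)/(307/238) = 154/307, so E[T_1 | X_0 = 1] = 1/π_1 = (9/14 + 11/17)/(11/17) = (307/238)/(11/17) = 307/154.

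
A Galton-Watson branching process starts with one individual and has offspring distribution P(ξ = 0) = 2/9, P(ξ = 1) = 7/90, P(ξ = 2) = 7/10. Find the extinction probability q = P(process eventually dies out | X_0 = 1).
q = 20/63

The pgf is f(s) = 2/9 + 7/90·s + 7/10·s². The extinction probability q is the smallest fixed point of f in [0, 1]. Setting s = f(s):
  7/10·s² + (7/90 − 1)·s + 2/9 = 0
  7/10·s² − (2/9 + 7/10)·s + 2/9 = 0
which factors as (s − 1)·(7/10·s − 2/9) = 0, giving roots s = 1 and s = (2/9)/(7/10) = 20/63.
Mean offspring μ = 7/90 + 2·7/10 = 133/90 > 1 (supercritical), so q < 1. The extinction probability is the smaller root: q = (2/9)/(7/10) = 20/63.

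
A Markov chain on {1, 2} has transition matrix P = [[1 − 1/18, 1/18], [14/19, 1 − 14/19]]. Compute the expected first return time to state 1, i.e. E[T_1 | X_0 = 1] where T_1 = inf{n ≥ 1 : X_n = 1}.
E[T_1 | X_0 = 1] = 1/π_1 = 271/252

For an irreducible recurrent Markov chain with stationary distribution π, E[T_i | X_0 = i] = 1/π_i (Kac's formula). Here π_1 = (14/19)/(1/18 + 14/19) = (14/19)/(271/342) = 252/271, so E[T_1 | X_0 = 1] = 1/π_1 = (1/18 + 14/19)/(14/19) = (271/342)/(14/19) = 271/252.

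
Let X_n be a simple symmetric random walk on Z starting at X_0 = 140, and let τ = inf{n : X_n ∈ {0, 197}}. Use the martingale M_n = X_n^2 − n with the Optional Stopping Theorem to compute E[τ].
E[τ] = 7980

M_n = X_n^2 − n is a martingale (since E[X_{n+1}^2 | F_n] = X_n^2 + 1). By OST (τ has finite mean in a bounded region), E[M_τ] = E[M_0] = X_0^2 − 0 = 140^2 = 19600. Also E[M_τ] = E[X_τ^2] − E[τ]. The walk exits at 0 or 197, with P(hit 197 first) = 140/197, so E[X_τ^2] = 197^2 · 140/197 + 0 = 27580. Thus E[τ] = E[X_τ^2] − E[M_τ] = 27580 − 19600 = 7980 = 140(197 − 140) = 7980.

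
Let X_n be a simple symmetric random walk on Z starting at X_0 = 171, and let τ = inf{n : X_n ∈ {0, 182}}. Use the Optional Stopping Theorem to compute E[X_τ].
E[X_τ] = 171

X_n is a martingale and τ is a bounded-mean stopping time (indeed τ is finite a.s. with bounded expectation since the walk is in a bounded region). By the OST, E[X_τ] = E[X_0] = 171. Equivalently: E[X_τ] = 182 · P(hit 182 first) + 0 · P(hit 0 first) = 182 · (171/182) = 171.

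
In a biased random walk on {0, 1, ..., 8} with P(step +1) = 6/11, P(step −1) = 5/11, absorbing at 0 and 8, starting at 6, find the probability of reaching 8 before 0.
P(hit 8 before 0) = (1 − (5/6)^6) / (1 − (5/6)^8) = 101556/117181

Let u_k denote P(reach 8 before 0 | start at k). Boundary: u_0 = 0, u_8 = 1. Recurrence: u_k = 6/11·u_{k+1} + 5/11·u_{k-1} for 1 ≤ k ≤ 7. Try u_k = A + B·r^k with r = q/p = (5/11)/(6/11) = 5/6. Substitution satisfies the recurrence; boundary conditions give:
  u_k = (1 − r^k) / (1 − r^N) = (1 − (5/6)^6) / (1 − (5/6)^8) = 101556/117181.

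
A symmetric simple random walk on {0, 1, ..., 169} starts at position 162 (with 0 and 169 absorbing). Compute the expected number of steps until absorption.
E[τ | X_0 = 162] = 1134

Let v_k = E[τ | X_0 = k]. Boundary: v_0 = v_169 = 0. Recurrence: v_k = 1 + (v_{k-1} + v_{k+1})/2 for 1 ≤ k ≤ 168. The particular solution to v_k − (v_{k-1} + v_{k+1})/2 = 1 is v_k = −k^2. Adding homogeneous solution A + B k and matching boundaries gives v_k = k (169 − k). Substituting k = 162: v_162 = 162 · 7 = 1134.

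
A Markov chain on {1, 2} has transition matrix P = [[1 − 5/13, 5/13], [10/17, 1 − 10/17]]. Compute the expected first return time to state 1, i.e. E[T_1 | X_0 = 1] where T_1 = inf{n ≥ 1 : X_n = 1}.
E[T_1 | X_0 = 1] = 1/π_1 = 43/26

For an irreducible recurrent Markov chain with stationary distribution π, E[T_i | X_0 = i] = 1/π_i (Kac's formula). Here π_1 = (10/17)/(5/13 + 10/17) = (10/17)/(215/221) = 26/43, so E[T_1 | X_0 = 1] = 1/π_1 = (5/13 + 10/17)/(10/17) = (215/221)/(10/17) = 43/26.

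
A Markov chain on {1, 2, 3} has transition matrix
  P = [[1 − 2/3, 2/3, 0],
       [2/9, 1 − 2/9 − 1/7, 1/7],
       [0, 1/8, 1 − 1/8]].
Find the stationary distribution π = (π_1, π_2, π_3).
π = (7/52, 21/52, 6/13)

This is a birth-death chain on three states, which satisfies detailed balance: π_1 · P_{12} = π_2 · P_{21} and π_2 · P_{23} = π_3 · P_{32}.
From π_1 · 2/3 = π_2 · 2/9: π_2/π_1 = (2/3)/(2/9) = 3.
From π_2 · 1/7 = π_3 · 1/8: π_3/π_2 = (1/7)/(1/8) = 8/7.
Take π_1 proportional to 1; then unnormalized π = (1, 3, 24/7). Normalize by dividing by the sum 52/7:
  π = (7/52, 21/52, 6/13).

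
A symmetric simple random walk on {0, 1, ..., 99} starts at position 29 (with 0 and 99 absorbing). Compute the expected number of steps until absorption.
E[τ | X_0 = 29] = 2030

Let v_k = E[τ | X_0 = k]. Boundary: v_0 = v_99 = 0. Recurrence: v_k = 1 + (v_{k-1} + v_{k+1})/2 for 1 ≤ k ≤ 98. The particular solution to v_k − (v_{k-1} + v_{k+1})/2 = 1 is v_k = −k^2. Adding homogeneous solution A + B k and matching boundaries gives v_k = k (99 − k). Substituting k = 29: v_29 = 29 · 70 = 2030.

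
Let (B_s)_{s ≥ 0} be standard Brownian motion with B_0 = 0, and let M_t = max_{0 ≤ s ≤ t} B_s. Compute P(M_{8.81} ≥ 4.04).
P(M_{8.81} ≥ 4.04) = 2·P(B_{8.81} ≥ 4.04) = 2(1 − Φ(4.04/√8.81)) ≈ 0.1735

By the reflection principle for Brownian motion, P(M_t ≥ a) = 2 · P(B_t ≥ a) for a ≥ 0. Since B_t ~ N(0, t), P(B_t ≥ 4.04) = 1 − Φ(4.04/√t) = 1 − Φ(4.04/√8.81) = 1 − Φ(1.3611). So
  P(M_{8.81} ≥ 4.04) = 2(1 − Φ(1.3611)) ≈ 0.1735.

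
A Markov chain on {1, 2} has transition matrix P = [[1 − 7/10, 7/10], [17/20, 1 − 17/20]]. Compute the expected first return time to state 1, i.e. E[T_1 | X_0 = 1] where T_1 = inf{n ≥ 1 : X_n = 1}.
E[T_1 | X_0 = 1] = 1/π_1 = 31/17

For an irreducible recurrent Markov chain with stationary distribution π, E[T_i | X_0 = i] = 1/π_i (Kac's formula). Here π_1 = (17/20)/(7/10 + 17/20) = (17/20)/(31/20) = 17/31, so E[T_1 | X_0 = 1] = 1/π_1 = (7/10 + 17/20)/(17/20) = (31/20)/(17/20) = 31/17.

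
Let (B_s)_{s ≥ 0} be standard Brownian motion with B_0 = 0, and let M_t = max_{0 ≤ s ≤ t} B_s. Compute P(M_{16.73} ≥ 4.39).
P(M_{16.73} ≥ 4.39) = 2·P(B_{16.73} ≥ 4.39) = 2(1 − Φ(4.39/√16.73)) ≈ 0.2831

By the reflection principle for Brownian motion, P(M_t ≥ a) = 2 · P(B_t ≥ a) for a ≥ 0. Since B_t ~ N(0, t), P(B_t ≥ 4.39) = 1 − Φ(4.39/√t) = 1 − Φ(4.39/√16.73) = 1 − Φ(1.0733). So
  P(M_{16.73} ≥ 4.39) = 2(1 − Φ(1.0733)) ≈ 0.2831.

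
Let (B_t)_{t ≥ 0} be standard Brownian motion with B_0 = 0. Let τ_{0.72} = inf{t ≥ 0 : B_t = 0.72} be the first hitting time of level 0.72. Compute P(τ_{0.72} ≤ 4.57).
P(τ_{0.72} ≤ 4.57) = 2(1 − Φ(0.72/√4.57)) = 2(1 − Φ(0.3368)) ≈ 0.7363

By the reflection principle for standard BM, P(τ_b ≤ t) = 2 · P(B_t ≥ b). Since B_t ~ N(0, t), P(B_t ≥ 0.72) = 1 − Φ(0.72/√t) = 1 − Φ(0.72/√4.57) = 1 − Φ(0.3368) ≈ 0.36813. Doubling: P(τ_{0.72} ≤ 4.57) ≈ 2 · 0.36813 = 0.73626 ≈ 0.7363.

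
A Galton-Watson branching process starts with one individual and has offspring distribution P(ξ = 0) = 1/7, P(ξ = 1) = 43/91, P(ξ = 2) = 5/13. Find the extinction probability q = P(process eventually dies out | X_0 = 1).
q = 13/35

The pgf is f(s) = 1/7 + 43/91·s + 5/13·s². The extinction probability q is the smallest fixed point of f in [0, 1]. Setting s = f(s):
  5/13·s² + (43/91 − 1)·s + 1/7 = 0
  5/13·s² − (1/7 + 5/13)·s + 1/7 = 0
which factors as (s − 1)·(5/13·s − 1/7) = 0, giving roots s = 1 and s = (1/7)/(5/13) = 13/35.
Mean offspring μ = 43/91 + 2·5/13 = 113/91 > 1 (supercritical), so q < 1. The extinction probability is the smaller root: q = (1/7)/(5/13) = 13/35.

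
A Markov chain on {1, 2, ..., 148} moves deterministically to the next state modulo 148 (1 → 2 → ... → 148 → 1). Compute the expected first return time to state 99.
E[T_99 | X_0 = 99] = 148

The chain cycles deterministically, so starting at state 99 it returns in exactly 148 steps. Equivalently, the stationary distribution is uniform π_j = 1/148 for every state j, so by Kac's formula E[T_99] = 1/π_99 = 148.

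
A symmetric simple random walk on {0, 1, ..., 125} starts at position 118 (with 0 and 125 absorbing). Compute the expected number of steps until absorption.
E[τ | X_0 = 118] = 826

Let v_k = E[τ | X_0 = k]. Boundary: v_0 = v_125 = 0. Recurrence: v_k = 1 + (v_{k-1} + v_{k+1})/2 for 1 ≤ k ≤ 124. The particular solution to v_k − (v_{k-1} + v_{k+1})/2 = 1 is v_k = −k^2. Adding homogeneous solution A + B k and matching boundaries gives v_k = k (125 − k). Substituting k = 118: v_118 = 118 · 7 = 826.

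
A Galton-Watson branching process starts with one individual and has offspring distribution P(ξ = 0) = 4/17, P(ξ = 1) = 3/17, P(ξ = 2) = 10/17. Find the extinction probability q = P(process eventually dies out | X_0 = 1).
q = 2/5

The pgf is f(s) = 4/17 + 3/17·s + 10/17·s². The extinction probability q is the smallest fixed point of f in [0, 1]. Setting s = f(s):
  10/17·s² + (3/17 − 1)·s + 4/17 = 0
  10/17·s² − (4/17 + 10/17)·s + 4/17 = 0
which factors as (s − 1)·(10/17·s − 4/17) = 0, giving roots s = 1 and s = (4/17)/(10/17) = 2/5.
Mean offspring μ = 3/17 + 2·10/17 = 23/17 > 1 (supercritical), so q < 1. The extinction probability is the smaller root: q = (4/17)/(10/17) = 2/5.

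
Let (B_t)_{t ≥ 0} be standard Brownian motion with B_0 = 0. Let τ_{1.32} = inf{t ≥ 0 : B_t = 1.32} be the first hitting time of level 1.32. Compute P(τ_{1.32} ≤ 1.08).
P(τ_{1.32} ≤ 1.08) = 2(1 − Φ(1.32/√1.08)) = 2(1 − Φ(1.2702)) ≈ 0.2040

By the reflection principle for standard BM, P(τ_b ≤ t) = 2 · P(B_t ≥ b). Since B_t ~ N(0, t), P(B_t ≥ 1.32) = 1 − Φ(1.32/√t) = 1 − Φ(1.32/√1.08) = 1 − Φ(1.2702) ≈ 0.10201. Doubling: P(τ_{1.32} ≤ 1.08) ≈ 2 · 0.10201 = 0.20402 ≈ 0.2040.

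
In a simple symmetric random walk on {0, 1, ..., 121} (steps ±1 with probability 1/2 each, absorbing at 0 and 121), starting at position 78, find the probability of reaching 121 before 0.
P(hit 121 before 0) = 78/121

Let u_k = P(hit 121 before 0 | start at k). Then u_0 = 0, u_121 = 1, and u_k = u_{k-1}/2 + u_{k+1}/2 for 1 ≤ k ≤ 120. This harmonic recurrence is solved by u_k = k/121, giving u_78 = 78/121.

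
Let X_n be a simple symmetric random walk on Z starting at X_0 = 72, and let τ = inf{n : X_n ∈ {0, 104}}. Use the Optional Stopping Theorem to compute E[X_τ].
E[X_τ] = 72

X_n is a martingale and τ is a bounded-mean stopping time (indeed τ is finite a.s. with bounded expectation since the walk is in a bounded region). By the OST, E[X_τ] = E[X_0] = 72. Equivalently: E[X_τ] = 104 · P(hit 104 first) + 0 · P(hit 0 first) = 104 · (72/104) = 72.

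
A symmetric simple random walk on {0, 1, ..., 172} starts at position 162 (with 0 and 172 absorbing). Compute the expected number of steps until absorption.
E[τ | X_0 = 162] = 1620

Let v_k = E[τ | X_0 = k]. Boundary: v_0 = v_172 = 0. Recurrence: v_k = 1 + (v_{k-1} + v_{k+1})/2 for 1 ≤ k ≤ 171. The particular solution to v_k − (v_{k-1} + v_{k+1})/2 = 1 is v_k = −k^2. Adding homogeneous solution A + B k and matching boundaries gives v_k = k (172 − k). Substituting k = 162: v_162 = 162 · 10 = 1620.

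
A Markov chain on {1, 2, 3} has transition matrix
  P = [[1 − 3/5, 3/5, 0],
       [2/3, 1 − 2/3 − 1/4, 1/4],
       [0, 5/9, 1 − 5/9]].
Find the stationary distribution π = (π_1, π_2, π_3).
π = (200/461, 180/461, 81/461)

This is a birth-death chain on three states, which satisfies detailed balance: π_1 · P_{12} = π_2 · P_{21} and π_2 · P_{23} = π_3 · P_{32}.
From π_1 · 3/5 = π_2 · 2/3: π_2/π_1 = (3/5)/(2/3) = 9/10.
From π_2 · 1/4 = π_3 · 5/9: π_3/π_2 = (1/4)/(5/9) = 9/20.
Take π_1 proportional to 1; then unnormalized π = (1, 9/10, 81/200). Normalize by dividing by the sum 461/200:
  π = (200/461, 180/461, 81/461).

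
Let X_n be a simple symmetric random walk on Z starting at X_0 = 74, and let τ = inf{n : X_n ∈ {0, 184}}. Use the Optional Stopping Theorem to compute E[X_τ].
E[X_τ] = 74

X_n is a martingale and τ is a bounded-mean stopping time (indeed τ is finite a.s. with bounded expectation since the walk is in a bounded region). By the OST, E[X_τ] = E[X_0] = 74. Equivalently: E[X_τ] = 184 · P(hit 184 first) + 0 · P(hit 0 first) = 184 · (74/184) = 74.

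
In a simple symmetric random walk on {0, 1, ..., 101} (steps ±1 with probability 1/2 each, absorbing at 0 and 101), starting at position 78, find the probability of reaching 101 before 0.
P(hit 101 before 0) = 78/101

Let u_k = P(hit 101 before 0 | start at k). Then u_0 = 0, u_101 = 1, and u_k = u_{k-1}/2 + u_{k+1}/2 for 1 ≤ k ≤ 100. This harmonic recurrence is solved by u_k = k/101, giving u_78 = 78/101.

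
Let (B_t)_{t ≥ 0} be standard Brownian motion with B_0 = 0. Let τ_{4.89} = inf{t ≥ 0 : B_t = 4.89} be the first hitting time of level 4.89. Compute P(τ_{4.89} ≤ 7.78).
P(τ_{4.89} ≤ 7.78) = 2(1 − Φ(4.89/√7.78)) = 2(1 − Φ(1.7531)) ≈ 0.0796

By the reflection principle for standard BM, P(τ_b ≤ t) = 2 · P(B_t ≥ b). Since B_t ~ N(0, t), P(B_t ≥ 4.89) = 1 − Φ(4.89/√t) = 1 − Φ(4.89/√7.78) = 1 − Φ(1.7531) ≈ 0.03979. Doubling: P(τ_{4.89} ≤ 7.78) ≈ 2 · 0.03979 = 0.07958 ≈ 0.0796.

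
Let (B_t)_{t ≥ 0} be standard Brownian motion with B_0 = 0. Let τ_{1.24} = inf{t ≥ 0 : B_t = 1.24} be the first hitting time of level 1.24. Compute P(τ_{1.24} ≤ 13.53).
P(τ_{1.24} ≤ 13.53) = 2(1 − Φ(1.24/√13.53)) = 2(1 − Φ(0.3371)) ≈ 0.7360

By the reflection principle for standard BM, P(τ_b ≤ t) = 2 · P(B_t ≥ b). Since B_t ~ N(0, t), P(B_t ≥ 1.24) = 1 − Φ(1.24/√t) = 1 − Φ(1.24/√13.53) = 1 − Φ(0.3371) ≈ 0.36802. Doubling: P(τ_{1.24} ≤ 13.53) ≈ 2 · 0.36802 = 0.73604 ≈ 0.7360.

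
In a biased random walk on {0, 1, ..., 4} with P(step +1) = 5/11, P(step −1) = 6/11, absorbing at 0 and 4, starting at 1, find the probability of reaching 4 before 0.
P(hit 4 before 0) = (1 − (6/5)^1) / (1 − (6/5)^4) = 125/671

Let u_k denote P(reach 4 before 0 | start at k). Boundary: u_0 = 0, u_4 = 1. Recurrence: u_k = 5/11·u_{k+1} + 6/11·u_{k-1} for 1 ≤ k ≤ 3. Try u_k = A + B·r^k with r = q/p = (6/11)/(5/11) = 6/5. Substitution satisfies the recurrence; boundary conditions give:
  u_k = (1 − r^k) / (1 − r^N) = (1 − (6/5)^1) / (1 − (6/5)^4) = 125/671.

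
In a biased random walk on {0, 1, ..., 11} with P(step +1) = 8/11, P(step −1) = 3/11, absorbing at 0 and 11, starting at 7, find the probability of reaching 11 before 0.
P(hit 11 before 0) = (1 − (3/8)^7) / (1 − (3/8)^11) = 1716195328/1717951489

Let u_k denote P(reach 11 before 0 | start at k). Boundary: u_0 = 0, u_11 = 1. Recurrence: u_k = 8/11·u_{k+1} + 3/11·u_{k-1} for 1 ≤ k ≤ 10. Try u_k = A + B·r^k with r = q/p = (3/11)/(8/11) = 3/8. Substitution satisfies the recurrence; boundary conditions give:
  u_k = (1 − r^k) / (1 − r^N) = (1 − (3/8)^7) / (1 − (3/8)^11) = 1716195328/1717951489.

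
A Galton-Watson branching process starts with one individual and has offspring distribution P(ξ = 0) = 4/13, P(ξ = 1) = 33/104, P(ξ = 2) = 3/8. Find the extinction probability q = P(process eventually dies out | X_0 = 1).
q = 32/39

The pgf is f(s) = 4/13 + 33/104·s + 3/8·s². The extinction probability q is the smallest fixed point of f in [0, 1]. Setting s = f(s):
  3/8·s² + (33/104 − 1)·s + 4/13 = 0
  3/8·s² − (4/13 + 3/8)·s + 4/13 = 0
which factors as (s − 1)·(3/8·s − 4/13) = 0, giving roots s = 1 and s = (4/13)/(3/8) = 32/39.
Mean offspring μ = 33/104 + 2·3/8 = 111/104 > 1 (supercritical), so q < 1. The extinction probability is the smaller root: q = (4/13)/(3/8) = 32/39.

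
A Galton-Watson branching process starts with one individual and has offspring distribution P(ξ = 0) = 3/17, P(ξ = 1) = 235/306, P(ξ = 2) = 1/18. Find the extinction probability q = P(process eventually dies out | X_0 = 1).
q = 1

Mean offspring μ = 0·3/17 + 1·235/306 + 2·1/18 = 269/306 ≤ 1. For μ ≤ 1 with offspring not concentrated at 1, the Galton-Watson process goes extinct almost surely, so q = 1.
(Algebraic check: The pgf is f(s) = 3/17 + 235/306·s + 1/18·s². The extinction probability q is the smallest fixed point of f in [0, 1]. Setting s = f(s):
  1/18·s² + (235/306 − 1)·s + 3/17 = 0
  1/18·s² − (3/17 + 1/18)·s + 3/17 = 0
which factors as (s − 1)·(1/18·s − 3/17) = 0, giving roots s = 1 and s = (3/17)/(1/18) = 54/17. Since 54/17 ≥ 1, the smallest root in [0, 1] is s = 1.)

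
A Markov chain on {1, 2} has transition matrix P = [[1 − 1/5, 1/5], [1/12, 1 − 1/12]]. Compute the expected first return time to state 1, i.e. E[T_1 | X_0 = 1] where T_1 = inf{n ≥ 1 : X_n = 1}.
E[T_1 | X_0 = 1] = 1/π_1 = 17/5

For an irreducible recurrent Markov chain with stationary distribution π, E[T_i | X_0 = i] = 1/π_i (Kac's formula). Here π_1 = (1/12)/(1/5 + 1/12) = (1/12)/(17/60) = 5/17, so E[T_1 | X_0 = 1] = 1/π_1 = (1/5 + 1/12)/(1/12) = (17/60)/(1/12) = 17/5.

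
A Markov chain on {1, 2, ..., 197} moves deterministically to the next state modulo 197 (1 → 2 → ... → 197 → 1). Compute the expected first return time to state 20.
E[T_20 | X_0 = 20] = 197

The chain cycles deterministically, so starting at state 20 it returns in exactly 197 steps. Equivalently, the stationary distribution is uniform π_j = 1/197 for every state j, so by Kac's formula E[T_20] = 1/π_20 = 197.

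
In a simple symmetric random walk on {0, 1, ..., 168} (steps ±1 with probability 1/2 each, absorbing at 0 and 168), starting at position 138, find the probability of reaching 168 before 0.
P(hit 168 before 0) = 138/168 = 23/28

Let u_k = P(hit 168 before 0 | start at k). Then u_0 = 0, u_168 = 1, and u_k = u_{k-1}/2 + u_{k+1}/2 for 1 ≤ k ≤ 167. This harmonic recurrence is solved by u_k = k/168, giving u_138 = 138/168 = 23/28.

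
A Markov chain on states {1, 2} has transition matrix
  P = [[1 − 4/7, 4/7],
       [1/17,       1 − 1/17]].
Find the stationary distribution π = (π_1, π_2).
π_1 = 7/75, π_2 = 68/75

Solve πP = π with π_1 + π_2 = 1. From πP = π: π_1 · (1 − 4/7) + π_2 · 1/17 = π_1 ⇒ π_2 · 1/17 = π_1 · 4/7 ⇒ π_2/π_1 = (4/7)/(1/17) = 68/7. Together with π_1 + π_2 = 1:
  π_1 = (1/17)/(4/7 + 1/17) = (1/17)/(75/119) = 7/75,
  π_2 = (4/7)/(4/7 + 1/17) = (4/7)/(75/119) = 68/75.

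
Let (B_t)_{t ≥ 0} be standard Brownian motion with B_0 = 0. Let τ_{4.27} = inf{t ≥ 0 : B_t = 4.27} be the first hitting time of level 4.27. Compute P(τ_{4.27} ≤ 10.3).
P(τ_{4.27} ≤ 10.3) = 2(1 − Φ(4.27/√10.3)) = 2(1 − Φ(1.3305)) ≈ 0.1834

By the reflection principle for standard BM, P(τ_b ≤ t) = 2 · P(B_t ≥ b). Since B_t ~ N(0, t), P(B_t ≥ 4.27) = 1 − Φ(4.27/√t) = 1 − Φ(4.27/√10.3) = 1 − Φ(1.3305) ≈ 0.09168. Doubling: P(τ_{4.27} ≤ 10.3) ≈ 2 · 0.09168 = 0.18336 ≈ 0.1834.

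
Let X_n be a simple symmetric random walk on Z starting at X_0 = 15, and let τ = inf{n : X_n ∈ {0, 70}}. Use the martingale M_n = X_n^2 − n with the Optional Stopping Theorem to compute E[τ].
E[τ] = 825

M_n = X_n^2 − n is a martingale (since E[X_{n+1}^2 | F_n] = X_n^2 + 1). By OST (τ has finite mean in a bounded region), E[M_τ] = E[M_0] = X_0^2 − 0 = 15^2 = 225. Also E[M_τ] = E[X_τ^2] − E[τ]. The walk exits at 0 or 70, with P(hit 70 first) = 15/70, so E[X_τ^2] = 70^2 · 15/70 + 0 = 1050. Thus E[τ] = E[X_τ^2] − E[M_τ] = 1050 − 225 = 825 = 15(70 − 15) = 825.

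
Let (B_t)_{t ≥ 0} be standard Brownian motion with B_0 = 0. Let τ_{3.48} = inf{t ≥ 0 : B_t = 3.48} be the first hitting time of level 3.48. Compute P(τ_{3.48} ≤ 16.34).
P(τ_{3.48} ≤ 16.34) = 2(1 − Φ(3.48/√16.34)) = 2(1 − Φ(0.8609)) ≈ 0.3893

By the reflection principle for standard BM, P(τ_b ≤ t) = 2 · P(B_t ≥ b). Since B_t ~ N(0, t), P(B_t ≥ 3.48) = 1 − Φ(3.48/√t) = 1 − Φ(3.48/√16.34) = 1 − Φ(0.8609) ≈ 0.19465. Doubling: P(τ_{3.48} ≤ 16.34) ≈ 2 · 0.19465 = 0.38930 ≈ 0.3893.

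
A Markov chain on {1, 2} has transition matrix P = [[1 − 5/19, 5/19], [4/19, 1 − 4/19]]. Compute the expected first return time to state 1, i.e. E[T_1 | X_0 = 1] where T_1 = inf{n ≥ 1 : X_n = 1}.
E[T_1 | X_0 = 1] = 1/π_1 = 9/4

For an irreducible recurrent Markov chain with stationary distribution π, E[T_i | X_0 = i] = 1/π_i (Kac's formula). Here π_1 = (4/19)/(5/19 + 4/19) = (4/19)/(9/19) = 4/9, so E[T_1 | X_0 = 1] = 1/π_1 = (5/19 + 4/19)/(4/19) = (9/19)/(4/19) = 9/4.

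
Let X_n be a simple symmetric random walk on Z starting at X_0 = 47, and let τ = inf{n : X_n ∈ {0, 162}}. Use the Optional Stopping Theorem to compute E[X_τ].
E[X_τ] = 47

X_n is a martingale and τ is a bounded-mean stopping time (indeed τ is finite a.s. with bounded expectation since the walk is in a bounded region). By the OST, E[X_τ] = E[X_0] = 47. Equivalently: E[X_τ] = 162 · P(hit 162 first) + 0 · P(hit 0 first) = 162 · (47/162) = 47.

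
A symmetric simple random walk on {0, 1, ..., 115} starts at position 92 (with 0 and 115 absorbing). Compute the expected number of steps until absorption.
E[τ | X_0 = 92] = 2116

Let v_k = E[τ | X_0 = k]. Boundary: v_0 = v_115 = 0. Recurrence: v_k = 1 + (v_{k-1} + v_{k+1})/2 for 1 ≤ k ≤ 114. The particular solution to v_k − (v_{k-1} + v_{k+1})/2 = 1 is v_k = −k^2. Adding homogeneous solution A + B k and matching boundaries gives v_k = k (115 − k). Substituting k = 92: v_92 = 92 · 23 = 2116.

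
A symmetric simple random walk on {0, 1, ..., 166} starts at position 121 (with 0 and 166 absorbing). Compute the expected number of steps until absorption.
E[τ | X_0 = 121] = 5445

Let v_k = E[τ | X_0 = k]. Boundary: v_0 = v_166 = 0. Recurrence: v_k = 1 + (v_{k-1} + v_{k+1})/2 for 1 ≤ k ≤ 165. The particular solution to v_k − (v_{k-1} + v_{k+1})/2 = 1 is v_k = −k^2. Adding homogeneous solution A + B k and matching boundaries gives v_k = k (166 − k). Substituting k = 121: v_121 = 121 · 45 = 5445.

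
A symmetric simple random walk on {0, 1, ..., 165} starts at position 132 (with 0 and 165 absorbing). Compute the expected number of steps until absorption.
E[τ | X_0 = 132] = 4356

Let v_k = E[τ | X_0 = k]. Boundary: v_0 = v_165 = 0. Recurrence: v_k = 1 + (v_{k-1} + v_{k+1})/2 for 1 ≤ k ≤ 164. The particular solution to v_k − (v_{k-1} + v_{k+1})/2 = 1 is v_k = −k^2. Adding homogeneous solution A + B k and matching boundaries gives v_k = k (165 − k). Substituting k = 132: v_132 = 132 · 33 = 4356.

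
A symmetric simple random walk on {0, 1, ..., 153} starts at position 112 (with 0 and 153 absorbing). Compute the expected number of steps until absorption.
E[τ | X_0 = 112] = 4592

Let v_k = E[τ | X_0 = k]. Boundary: v_0 = v_153 = 0. Recurrence: v_k = 1 + (v_{k-1} + v_{k+1})/2 for 1 ≤ k ≤ 152. The particular solution to v_k − (v_{k-1} + v_{k+1})/2 = 1 is v_k = −k^2. Adding homogeneous solution A + B k and matching boundaries gives v_k = k (153 − k). Substituting k = 112: v_112 = 112 · 41 = 4592.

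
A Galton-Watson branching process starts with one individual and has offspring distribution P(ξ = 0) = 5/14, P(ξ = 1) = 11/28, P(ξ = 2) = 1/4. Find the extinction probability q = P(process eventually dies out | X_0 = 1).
q = 1

Mean offspring μ = 0·5/14 + 1·11/28 + 2·1/4 = 25/28 ≤ 1. For μ ≤ 1 with offspring not concentrated at 1, the Galton-Watson process goes extinct almost surely, so q = 1.
(Algebraic check: The pgf is f(s) = 5/14 + 11/28·s + 1/4·s². The extinction probability q is the smallest fixed point of f in [0, 1]. Setting s = f(s):
  1/4·s² + (11/28 − 1)·s + 5/14 = 0
  1/4·s² − (5/14 + 1/4)·s + 5/14 = 0
which factors as (s − 1)·(1/4·s − 5/14) = 0, giving roots s = 1 and s = (5/14)/(1/4) = 10/7. Since 10/7 ≥ 1, the smallest root in [0, 1] is s = 1.)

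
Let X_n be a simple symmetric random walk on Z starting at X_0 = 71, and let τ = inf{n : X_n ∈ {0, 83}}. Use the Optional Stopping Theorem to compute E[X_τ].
E[X_τ] = 71

X_n is a martingale and τ is a bounded-mean stopping time (indeed τ is finite a.s. with bounded expectation since the walk is in a bounded region). By the OST, E[X_τ] = E[X_0] = 71. Equivalently: E[X_τ] = 83 · P(hit 83 first) + 0 · P(hit 0 first) = 83 · (71/83) = 71.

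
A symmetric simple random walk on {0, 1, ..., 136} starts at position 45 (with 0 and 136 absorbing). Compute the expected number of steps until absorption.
E[τ | X_0 = 45] = 4095

Let v_k = E[τ | X_0 = k]. Boundary: v_0 = v_136 = 0. Recurrence: v_k = 1 + (v_{k-1} + v_{k+1})/2 for 1 ≤ k ≤ 135. The particular solution to v_k − (v_{k-1} + v_{k+1})/2 = 1 is v_k = −k^2. Adding homogeneous solution A + B k and matching boundaries gives v_k = k (136 − k). Substituting k = 45: v_45 = 45 · 91 = 4095.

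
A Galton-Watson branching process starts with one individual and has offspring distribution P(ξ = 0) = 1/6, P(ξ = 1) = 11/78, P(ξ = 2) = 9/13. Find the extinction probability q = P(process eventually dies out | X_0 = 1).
q = 13/54

The pgf is f(s) = 1/6 + 11/78·s + 9/13·s². The extinction probability q is the smallest fixed point of f in [0, 1]. Setting s = f(s):
  9/13·s² + (11/78 − 1)·s + 1/6 = 0
  9/13·s² − (1/6 + 9/13)·s + 1/6 = 0
which factors as (s − 1)·(9/13·s − 1/6) = 0, giving roots s = 1 and s = (1/6)/(9/13) = 13/54.
Mean offspring μ = 11/78 + 2·9/13 = 119/78 > 1 (supercritical), so q < 1. The extinction probability is the smaller root: q = (1/6)/(9/13) = 13/54.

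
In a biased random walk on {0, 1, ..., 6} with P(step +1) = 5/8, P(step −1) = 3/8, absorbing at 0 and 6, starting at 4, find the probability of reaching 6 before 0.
P(hit 6 before 0) = (1 − (3/5)^4) / (1 − (3/5)^6) = 850/931

Let u_k denote P(reach 6 before 0 | start at k). Boundary: u_0 = 0, u_6 = 1. Recurrence: u_k = 5/8·u_{k+1} + 3/8·u_{k-1} for 1 ≤ k ≤ 5. Try u_k = A + B·r^k with r = q/p = (3/8)/(5/8) = 3/5. Substitution satisfies the recurrence; boundary conditions give:
  u_k = (1 − r^k) / (1 − r^N) = (1 − (3/5)^4) / (1 − (3/5)^6) = 850/931.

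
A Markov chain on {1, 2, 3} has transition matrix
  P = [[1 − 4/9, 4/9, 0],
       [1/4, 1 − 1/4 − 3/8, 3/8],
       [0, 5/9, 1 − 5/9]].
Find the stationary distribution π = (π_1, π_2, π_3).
π = (45/179, 80/179, 54/179)

This is a birth-death chain on three states, which satisfies detailed balance: π_1 · P_{12} = π_2 · P_{21} and π_2 · P_{23} = π_3 · P_{32}.
From π_1 · 4/9 = π_2 · 1/4: π_2/π_1 = (4/9)/(1/4) = 16/9.
From π_2 · 3/8 = π_3 · 5/9: π_3/π_2 = (3/8)/(5/9) = 27/40.
Take π_1 proportional to 1; then unnormalized π = (1, 16/9, 6/5). Normalize by dividing by the sum 179/45:
  π = (45/179, 80/179, 54/179).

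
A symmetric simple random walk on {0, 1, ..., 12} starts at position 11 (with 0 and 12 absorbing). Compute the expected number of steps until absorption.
E[τ | X_0 = 11] = 11

Let v_k = E[τ | X_0 = k]. Boundary: v_0 = v_12 = 0. Recurrence: v_k = 1 + (v_{k-1} + v_{k+1})/2 for 1 ≤ k ≤ 11. The particular solution to v_k − (v_{k-1} + v_{k+1})/2 = 1 is v_k = −k^2. Adding homogeneous solution A + B k and matching boundaries gives v_k = k (12 − k). Substituting k = 11: v_11 = 11 · 1 = 11.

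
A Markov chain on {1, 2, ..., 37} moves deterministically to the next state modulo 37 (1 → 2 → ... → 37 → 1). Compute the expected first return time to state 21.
E[T_21 | X_0 = 21] = 37

The chain cycles deterministically, so starting at state 21 it returns in exactly 37 steps. Equivalently, the stationary distribution is uniform π_j = 1/37 for every state j, so by Kac's formula E[T_21] = 1/π_21 = 37.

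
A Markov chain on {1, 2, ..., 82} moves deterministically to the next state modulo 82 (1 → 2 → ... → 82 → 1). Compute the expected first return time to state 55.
E[T_55 | X_0 = 55] = 82

The chain cycles deterministically, so starting at state 55 it returns in exactly 82 steps. Equivalently, the stationary distribution is uniform π_j = 1/82 for every state j, so by Kac's formula E[T_55] = 1/π_55 = 82.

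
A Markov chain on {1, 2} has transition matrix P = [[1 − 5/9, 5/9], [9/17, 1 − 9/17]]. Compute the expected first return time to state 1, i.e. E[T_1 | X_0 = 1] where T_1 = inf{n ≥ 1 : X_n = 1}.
E[T_1 | X_0 = 1] = 1/π_1 = 166/81

For an irreducible recurrent Markov chain with stationary distribution π, E[T_i | X_0 = i] = 1/π_i (Kac's formula). Here π_1 = (9/17)/(5/9 + 9/17) = (9/17)/(166/153) = 81/166, so E[T_1 | X_0 = 1] = 1/π_1 = (5/9 + 9/17)/(9/17) = (166/153)/(9/17) = 166/81.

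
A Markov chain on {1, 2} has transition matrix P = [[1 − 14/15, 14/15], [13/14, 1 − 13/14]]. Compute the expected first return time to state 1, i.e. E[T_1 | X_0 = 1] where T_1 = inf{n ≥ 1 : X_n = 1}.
E[T_1 | X_0 = 1] = 1/π_1 = 391/195

For an irreducible recurrent Markov chain with stationary distribution π, E[T_i | X_0 = i] = 1/π_i (Kac's formula). Here π_1 = (13/14)/(14/15 + 13/14) = (13/14)/(391/210) = 195/391, so E[T_1 | X_0 = 1] = 1/π_1 = (14/15 + 13/14)/(13/14) = (391/210)/(13/14) = 391/195.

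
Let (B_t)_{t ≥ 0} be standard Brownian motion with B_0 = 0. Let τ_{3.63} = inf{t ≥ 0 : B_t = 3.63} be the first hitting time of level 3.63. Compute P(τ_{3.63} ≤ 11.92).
P(τ_{3.63} ≤ 11.92) = 2(1 − Φ(3.63/√11.92)) = 2(1 − Φ(1.0514)) ≈ 0.2931

By the reflection principle for standard BM, P(τ_b ≤ t) = 2 · P(B_t ≥ b). Since B_t ~ N(0, t), P(B_t ≥ 3.63) = 1 − Φ(3.63/√t) = 1 − Φ(3.63/√11.92) = 1 − Φ(1.0514) ≈ 0.14654. Doubling: P(τ_{3.63} ≤ 11.92) ≈ 2 · 0.14654 = 0.29308 ≈ 0.2931.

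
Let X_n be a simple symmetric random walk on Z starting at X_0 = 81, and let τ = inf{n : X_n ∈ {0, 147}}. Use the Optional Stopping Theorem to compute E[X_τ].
E[X_τ] = 81

X_n is a martingale and τ is a bounded-mean stopping time (indeed τ is finite a.s. with bounded expectation since the walk is in a bounded region). By the OST, E[X_τ] = E[X_0] = 81. Equivalently: E[X_τ] = 147 · P(hit 147 first) + 0 · P(hit 0 first) = 147 · (81/147) = 81.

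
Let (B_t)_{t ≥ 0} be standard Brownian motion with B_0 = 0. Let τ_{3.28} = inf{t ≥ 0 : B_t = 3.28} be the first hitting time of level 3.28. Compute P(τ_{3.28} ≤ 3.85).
P(τ_{3.28} ≤ 3.85) = 2(1 − Φ(3.28/√3.85)) = 2(1 − Φ(1.6716)) ≈ 0.0946

By the reflection principle for standard BM, P(τ_b ≤ t) = 2 · P(B_t ≥ b). Since B_t ~ N(0, t), P(B_t ≥ 3.28) = 1 − Φ(3.28/√t) = 1 − Φ(3.28/√3.85) = 1 − Φ(1.6716) ≈ 0.04730. Doubling: P(τ_{3.28} ≤ 3.85) ≈ 2 · 0.04730 = 0.09460 ≈ 0.0946.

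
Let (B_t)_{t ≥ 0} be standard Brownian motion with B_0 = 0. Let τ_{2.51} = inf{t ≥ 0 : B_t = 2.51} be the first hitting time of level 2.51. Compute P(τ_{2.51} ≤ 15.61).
P(τ_{2.51} ≤ 15.61) = 2(1 − Φ(2.51/√15.61)) = 2(1 − Φ(0.6353)) ≈ 0.5252

By the reflection principle for standard BM, P(τ_b ≤ t) = 2 · P(B_t ≥ b). Since B_t ~ N(0, t), P(B_t ≥ 2.51) = 1 − Φ(2.51/√t) = 1 − Φ(2.51/√15.61) = 1 − Φ(0.6353) ≈ 0.26262. Doubling: P(τ_{2.51} ≤ 15.61) ≈ 2 · 0.26262 = 0.52524 ≈ 0.5252.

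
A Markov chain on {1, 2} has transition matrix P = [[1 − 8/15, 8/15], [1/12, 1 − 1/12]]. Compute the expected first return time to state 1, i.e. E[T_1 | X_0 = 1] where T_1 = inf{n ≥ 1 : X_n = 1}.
E[T_1 | X_0 = 1] = 1/π_1 = 37/5

For an irreducible recurrent Markov chain with stationary distribution π, E[T_i | X_0 = i] = 1/π_i (Kac's formula). Here π_1 = (1/12)/(8/15 + 1/12) = (1/12)/(37/60) = 5/37, so E[T_1 | X_0 = 1] = 1/π_1 = (8/15 + 1/12)/(1/12) = (37/60)/(1/12) = 37/5.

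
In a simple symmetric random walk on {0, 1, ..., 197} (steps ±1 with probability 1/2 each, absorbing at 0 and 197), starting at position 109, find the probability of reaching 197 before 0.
P(hit 197 before 0) = 109/197

Let u_k = P(hit 197 before 0 | start at k). Then u_0 = 0, u_197 = 1, and u_k = u_{k-1}/2 + u_{k+1}/2 for 1 ≤ k ≤ 196. This harmonic recurrence is solved by u_k = k/197, giving u_109 = 109/197.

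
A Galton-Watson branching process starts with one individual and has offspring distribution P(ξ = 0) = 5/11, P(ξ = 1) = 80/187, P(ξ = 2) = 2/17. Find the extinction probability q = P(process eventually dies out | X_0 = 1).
q = 1

Mean offspring μ = 0·5/11 + 1·80/187 + 2·2/17 = 124/187 ≤ 1. For μ ≤ 1 with offspring not concentrated at 1, the Galton-Watson process goes extinct almost surely, so q = 1.
(Algebraic check: The pgf is f(s) = 5/11 + 80/187·s + 2/17·s². The extinction probability q is the smallest fixed point of f in [0, 1]. Setting s = f(s):
  2/17·s² + (80/187 − 1)·s + 5/11 = 0
  2/17·s² − (5/11 + 2/17)·s + 5/11 = 0
which factors as (s − 1)·(2/17·s − 5/11) = 0, giving roots s = 1 and s = (5/11)/(2/17) = 85/22. Since 85/22 ≥ 1, the smallest root in [0, 1] is s = 1.)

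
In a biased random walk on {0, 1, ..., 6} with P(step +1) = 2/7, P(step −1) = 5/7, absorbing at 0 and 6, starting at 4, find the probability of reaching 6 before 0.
P(hit 6 before 0) = (1 − (5/2)^4) / (1 − (5/2)^6) = 116/741

Let u_k denote P(reach 6 before 0 | start at k). Boundary: u_0 = 0, u_6 = 1. Recurrence: u_k = 2/7·u_{k+1} + 5/7·u_{k-1} for 1 ≤ k ≤ 5. Try u_k = A + B·r^k with r = q/p = (5/7)/(2/7) = 5/2. Substitution satisfies the recurrence; boundary conditions give:
  u_k = (1 − r^k) / (1 − r^N) = (1 − (5/2)^4) / (1 − (5/2)^6) = 116/741.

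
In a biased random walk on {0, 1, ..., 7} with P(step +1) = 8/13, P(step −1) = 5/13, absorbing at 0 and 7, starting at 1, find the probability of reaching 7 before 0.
P(hit 7 before 0) = (1 − (5/8)^1) / (1 − (5/8)^7) = 262144/673009

Let u_k denote P(reach 7 before 0 | start at k). Boundary: u_0 = 0, u_7 = 1. Recurrence: u_k = 8/13·u_{k+1} + 5/13·u_{k-1} for 1 ≤ k ≤ 6. Try u_k = A + B·r^k with r = q/p = (5/13)/(8/13) = 5/8. Substitution satisfies the recurrence; boundary conditions give:
  u_k = (1 − r^k) / (1 − r^N) = (1 − (5/8)^1) / (1 − (5/8)^7) = 262144/673009.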